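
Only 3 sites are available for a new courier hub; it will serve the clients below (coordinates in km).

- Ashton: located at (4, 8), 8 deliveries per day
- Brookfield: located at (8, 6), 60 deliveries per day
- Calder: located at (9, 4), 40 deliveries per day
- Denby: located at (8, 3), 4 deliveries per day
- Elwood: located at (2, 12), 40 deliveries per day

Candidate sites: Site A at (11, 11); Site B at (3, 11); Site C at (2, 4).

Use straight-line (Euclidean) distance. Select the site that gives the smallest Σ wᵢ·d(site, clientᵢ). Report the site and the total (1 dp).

Site B, total 912.6 km

Total weighted distance at each candidate:
  Site A (11, 11): total = 1098.4
  Site B (3, 11): total = 912.6
  Site C (2, 4): total = 1039.6
Minimum is at Site B with total 912.6 km.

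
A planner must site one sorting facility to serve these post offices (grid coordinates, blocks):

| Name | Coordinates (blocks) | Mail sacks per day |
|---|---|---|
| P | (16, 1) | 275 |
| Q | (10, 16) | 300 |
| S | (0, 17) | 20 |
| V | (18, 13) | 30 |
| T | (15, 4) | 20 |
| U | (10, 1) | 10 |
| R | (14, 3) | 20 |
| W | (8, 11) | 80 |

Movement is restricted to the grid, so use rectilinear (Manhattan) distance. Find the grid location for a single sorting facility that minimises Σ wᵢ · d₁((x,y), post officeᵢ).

Manhattan distance separates: Σwᵢ(|x−xᵢ|+|y−yᵢ|) = Σwᵢ|x−xᵢ| + Σwᵢ|y−yᵢ|, so x and y are optimised independently as 1-D weighted medians.
Total weight W = 755; half = 377.5.
x-coordinate, sorted with cumulative weight:
  x=0 (S, w=20) cum 20
  x=8 (W, w=80) cum 100
  x=10 (Q, w=300) cum 400  ← median
  x=10 (U, w=10) cum 410
  x=14 (R, w=20) cum 430
  x=15 (T, w=20) cum 450
  x=16 (P, w=275) cum 725
  x=18 (V, w=30) cum 755
⇒ x* = 10
y-coordinate, sorted with cumulative weight:
  y=1 (P, w=275) cum 275
  y=1 (U, w=10) cum 285
  y=3 (R, w=20) cum 305
  y=4 (T, w=20) cum 325
  y=11 (W, w=80) cum 405  ← median
  y=13 (V, w=30) cum 435
  y=16 (Q, w=300) cum 735
  y=17 (S, w=20) cum 755
⇒ y* = 11

(10, 11)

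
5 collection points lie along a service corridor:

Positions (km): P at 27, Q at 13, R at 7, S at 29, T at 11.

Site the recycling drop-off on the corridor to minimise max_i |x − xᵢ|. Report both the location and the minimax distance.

location 18, max distance 11

The 1-center on a line is the midpoint of the two extreme points: leftmost at 7, rightmost at 29.
Optimal location = (7 + 29)/2 = 18; maximum distance = (29 − 7)/2 = 11.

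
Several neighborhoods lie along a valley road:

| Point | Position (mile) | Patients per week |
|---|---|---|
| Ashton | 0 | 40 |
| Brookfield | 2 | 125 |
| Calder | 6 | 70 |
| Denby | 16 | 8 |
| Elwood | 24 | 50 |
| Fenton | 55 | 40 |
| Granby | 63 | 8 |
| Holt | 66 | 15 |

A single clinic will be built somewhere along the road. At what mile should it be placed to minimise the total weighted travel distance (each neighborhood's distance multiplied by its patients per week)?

For a sum of weighted absolute distances on a line, the optimum is the weighted median (not the mean). Total weight W = 356; half-weight = 178.
Sort by position and accumulate weight:
  mile 0 (Ashton, w=40) → cum 40
  mile 2 (Brookfield, w=125) → cum 165
  mile 6 (Calder, w=70) → cum 235  ≥ 178 → median here
  mile 16 (Denby, w=8) → cum 243
  mile 24 (Elwood, w=50) → cum 293
  mile 55 (Fenton, w=40) → cum 333
  mile 63 (Granby, w=8) → cum 341
  mile 66 (Holt, w=15) → cum 356
Optimal location: mile 6.

x = 6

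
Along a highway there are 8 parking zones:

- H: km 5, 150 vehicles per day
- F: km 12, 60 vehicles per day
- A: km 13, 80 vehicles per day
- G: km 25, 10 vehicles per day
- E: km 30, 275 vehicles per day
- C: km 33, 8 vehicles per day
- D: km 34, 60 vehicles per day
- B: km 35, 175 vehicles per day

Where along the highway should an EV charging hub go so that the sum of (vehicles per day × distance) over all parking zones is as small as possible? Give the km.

x = 30

For a sum of weighted absolute distances on a line, the optimum is the weighted median (not the mean). Total weight W = 818; half-weight = 409.
Sort by position and accumulate weight:
  km 5 (H, w=150) → cum 150
  km 12 (F, w=60) → cum 210
  km 13 (A, w=80) → cum 290
  km 25 (G, w=10) → cum 300
  km 30 (E, w=275) → cum 575  ≥ 409 → median here
  km 33 (C, w=8) → cum 583
  km 34 (D, w=60) → cum 643
  km 35 (B, w=175) → cum 818
Optimal location: km 30.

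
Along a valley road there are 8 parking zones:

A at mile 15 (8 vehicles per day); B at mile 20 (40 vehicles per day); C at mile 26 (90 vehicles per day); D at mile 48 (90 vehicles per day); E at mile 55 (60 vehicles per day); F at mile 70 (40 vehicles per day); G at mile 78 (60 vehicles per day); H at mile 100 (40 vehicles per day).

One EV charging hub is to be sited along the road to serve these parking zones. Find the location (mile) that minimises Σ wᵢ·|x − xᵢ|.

For a sum of weighted absolute distances on a line, the optimum is the weighted median (not the mean). Total weight W = 428; half-weight = 214.
Sort by position and accumulate weight:
  mile 15 (A, w=8) → cum 8
  mile 20 (B, w=40) → cum 48
  mile 26 (C, w=90) → cum 138
  mile 48 (D, w=90) → cum 228  ≥ 214 → median here
  mile 55 (E, w=60) → cum 288
  mile 70 (F, w=40) → cum 328
  mile 78 (G, w=60) → cum 388
  mile 100 (H, w=40) → cum 428
Optimal location: mile 48.

x = 48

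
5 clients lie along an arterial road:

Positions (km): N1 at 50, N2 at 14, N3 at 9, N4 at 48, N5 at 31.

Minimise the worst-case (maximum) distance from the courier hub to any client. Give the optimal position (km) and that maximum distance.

location 29.5, max distance 20.5

The 1-center on a line is the midpoint of the two extreme points: leftmost at 9, rightmost at 50.
Optimal location = (9 + 50)/2 = 29.5; maximum distance = (50 − 9)/2 = 20.5.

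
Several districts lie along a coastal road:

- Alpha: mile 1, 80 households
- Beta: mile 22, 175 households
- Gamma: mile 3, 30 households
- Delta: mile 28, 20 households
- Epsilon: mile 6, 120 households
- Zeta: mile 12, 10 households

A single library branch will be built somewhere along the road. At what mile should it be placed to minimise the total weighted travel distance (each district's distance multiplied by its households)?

For a sum of weighted absolute distances on a line, the optimum is the weighted median (not the mean). Total weight W = 435; half-weight = 217.5.
Sort by position and accumulate weight:
  mile 1 (Alpha, w=80) → cum 80
  mile 3 (Gamma, w=30) → cum 110
  mile 6 (Epsilon, w=120) → cum 230  ≥ 217.5 → median here
  mile 12 (Zeta, w=10) → cum 240
  mile 22 (Beta, w=175) → cum 415
  mile 28 (Delta, w=20) → cum 435
Optimal location: mile 6.

x = 6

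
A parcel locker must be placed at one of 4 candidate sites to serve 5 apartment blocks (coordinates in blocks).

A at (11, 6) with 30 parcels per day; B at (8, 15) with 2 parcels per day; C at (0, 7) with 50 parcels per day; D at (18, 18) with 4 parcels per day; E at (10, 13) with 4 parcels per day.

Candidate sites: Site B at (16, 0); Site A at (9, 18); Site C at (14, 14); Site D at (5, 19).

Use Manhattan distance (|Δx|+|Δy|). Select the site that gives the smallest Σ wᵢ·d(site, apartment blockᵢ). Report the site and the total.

Total weighted distance at each candidate:
  Site B (16, 0): total = 1682
  Site A (9, 18): total = 1488
  Site C (14, 14): total = 1446
  Site D (5, 19): total = 1534
Minimum is at Site C with total 1446 blocks.

Site C, total 1446 blocks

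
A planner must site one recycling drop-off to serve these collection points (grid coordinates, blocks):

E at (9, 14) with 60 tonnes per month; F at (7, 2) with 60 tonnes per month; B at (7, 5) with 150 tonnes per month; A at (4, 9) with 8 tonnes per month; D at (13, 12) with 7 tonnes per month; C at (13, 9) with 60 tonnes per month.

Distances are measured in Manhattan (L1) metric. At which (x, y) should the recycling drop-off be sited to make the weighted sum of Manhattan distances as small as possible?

(7, 5)

Manhattan distance separates: Σwᵢ(|x−xᵢ|+|y−yᵢ|) = Σwᵢ|x−xᵢ| + Σwᵢ|y−yᵢ|, so x and y are optimised independently as 1-D weighted medians.
Total weight W = 345; half = 172.5.
x-coordinate, sorted with cumulative weight:
  x=4 (A, w=8) cum 8
  x=7 (F, w=60) cum 68
  x=7 (B, w=150) cum 218  ← median
  x=9 (E, w=60) cum 278
  x=13 (D, w=7) cum 285
  x=13 (C, w=60) cum 345
⇒ x* = 7
y-coordinate, sorted with cumulative weight:
  y=2 (F, w=60) cum 60
  y=5 (B, w=150) cum 210  ← median
  y=9 (A, w=8) cum 218
  y=9 (C, w=60) cum 278
  y=12 (D, w=7) cum 285
  y=14 (E, w=60) cum 345
⇒ y* = 5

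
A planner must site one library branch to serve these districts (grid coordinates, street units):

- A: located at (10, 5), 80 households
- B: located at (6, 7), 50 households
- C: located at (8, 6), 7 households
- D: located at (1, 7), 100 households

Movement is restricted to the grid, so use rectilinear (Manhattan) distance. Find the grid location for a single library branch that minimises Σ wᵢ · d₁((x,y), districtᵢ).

(6, 7)

Manhattan distance separates: Σwᵢ(|x−xᵢ|+|y−yᵢ|) = Σwᵢ|x−xᵢ| + Σwᵢ|y−yᵢ|, so x and y are optimised independently as 1-D weighted medians.
Total weight W = 237; half = 118.5.
x-coordinate, sorted with cumulative weight:
  x=1 (D, w=100) cum 100
  x=6 (B, w=50) cum 150  ← median
  x=8 (C, w=7) cum 157
  x=10 (A, w=80) cum 237
⇒ x* = 6
y-coordinate, sorted with cumulative weight:
  y=5 (A, w=80) cum 80
  y=6 (C, w=7) cum 87
  y=7 (B, w=50) cum 137  ← median
  y=7 (D, w=100) cum 237
⇒ y* = 7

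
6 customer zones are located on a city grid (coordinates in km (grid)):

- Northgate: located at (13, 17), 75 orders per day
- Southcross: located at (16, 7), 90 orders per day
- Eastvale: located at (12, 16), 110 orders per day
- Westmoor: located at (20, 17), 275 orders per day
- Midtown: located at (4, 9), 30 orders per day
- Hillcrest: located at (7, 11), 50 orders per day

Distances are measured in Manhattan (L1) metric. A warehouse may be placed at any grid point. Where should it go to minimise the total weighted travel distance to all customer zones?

Manhattan distance separates: Σwᵢ(|x−xᵢ|+|y−yᵢ|) = Σwᵢ|x−xᵢ| + Σwᵢ|y−yᵢ|, so x and y are optimised independently as 1-D weighted medians.
Total weight W = 630; half = 315.
x-coordinate, sorted with cumulative weight:
  x=4 (Midtown, w=30) cum 30
  x=7 (Hillcrest, w=50) cum 80
  x=12 (Eastvale, w=110) cum 190
  x=13 (Northgate, w=75) cum 265
  x=16 (Southcross, w=90) cum 355  ← median
  x=20 (Westmoor, w=275) cum 630
⇒ x* = 16
y-coordinate, sorted with cumulative weight:
  y=7 (Southcross, w=90) cum 90
  y=9 (Midtown, w=30) cum 120
  y=11 (Hillcrest, w=50) cum 170
  y=16 (Eastvale, w=110) cum 280
  y=17 (Northgate, w=75) cum 355  ← median
  y=17 (Westmoor, w=275) cum 630
⇒ y* = 17

(16, 17)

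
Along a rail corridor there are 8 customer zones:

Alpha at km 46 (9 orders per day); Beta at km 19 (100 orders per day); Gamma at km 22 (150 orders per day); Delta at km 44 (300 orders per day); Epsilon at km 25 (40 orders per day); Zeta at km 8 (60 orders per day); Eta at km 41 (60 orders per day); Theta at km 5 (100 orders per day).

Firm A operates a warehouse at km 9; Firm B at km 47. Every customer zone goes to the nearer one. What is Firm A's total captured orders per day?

450

The indifferent point is the midpoint (9+47)/2 = 28; customer zones left of it (closer to Firm A at 9) go to Firm A, those right go to Firm B.
  Theta at 5 (w=100) → Firm A
  Zeta at 8 (w=60) → Firm A
  Beta at 19 (w=100) → Firm A
  Gamma at 22 (w=150) → Firm A
  Epsilon at 25 (w=40) → Firm A
  Eta at 41 (w=60) → Firm B
  Delta at 44 (w=300) → Firm B
  Alpha at 46 (w=9) → Firm B
Firm A captures 450; Firm B captures 369.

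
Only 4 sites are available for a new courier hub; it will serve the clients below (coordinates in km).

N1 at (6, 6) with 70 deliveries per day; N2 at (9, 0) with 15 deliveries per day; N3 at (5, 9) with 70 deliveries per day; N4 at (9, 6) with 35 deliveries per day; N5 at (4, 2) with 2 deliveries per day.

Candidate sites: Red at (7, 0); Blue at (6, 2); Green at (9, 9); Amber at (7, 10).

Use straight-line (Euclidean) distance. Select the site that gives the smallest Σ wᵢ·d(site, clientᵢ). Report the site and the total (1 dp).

Amber, total 771.7 km

Total weighted distance at each candidate:
  Red (7, 0): total = 1329.7
  Blue (6, 2): total = 1008.1
  Green (9, 9): total = 834.2
  Amber (7, 10): total = 771.7
Minimum is at Amber with total 771.7 km.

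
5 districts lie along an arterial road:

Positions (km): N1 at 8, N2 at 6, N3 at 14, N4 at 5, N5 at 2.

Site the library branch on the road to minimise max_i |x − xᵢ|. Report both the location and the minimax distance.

location 8, max distance 6

The 1-center on a line is the midpoint of the two extreme points: leftmost at 2, rightmost at 14.
Optimal location = (2 + 14)/2 = 8; maximum distance = (14 − 2)/2 = 6.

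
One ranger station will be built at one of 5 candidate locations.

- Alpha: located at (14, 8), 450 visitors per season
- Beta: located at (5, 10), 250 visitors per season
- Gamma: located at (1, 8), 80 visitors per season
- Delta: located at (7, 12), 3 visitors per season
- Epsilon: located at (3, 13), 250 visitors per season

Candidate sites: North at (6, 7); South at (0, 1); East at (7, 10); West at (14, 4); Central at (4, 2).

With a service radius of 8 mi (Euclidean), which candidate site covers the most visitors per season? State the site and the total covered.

Coverage radius r = 8 mi; a point is covered iff (Δx)²+(Δy)² ≤ 8² = 64.
  North (6, 7): covers {Beta, Gamma, Delta, Epsilon} → 583
  South (0, 1): covers {Gamma} → 80
  East (7, 10): covers {Alpha, Beta, Gamma, Delta, Epsilon} → 1033
  West (14, 4): covers {Alpha} → 450
  Central (4, 2): covers {Gamma} → 80
Maximum coverage at East: 1033 visitors per season.

East, covering 1033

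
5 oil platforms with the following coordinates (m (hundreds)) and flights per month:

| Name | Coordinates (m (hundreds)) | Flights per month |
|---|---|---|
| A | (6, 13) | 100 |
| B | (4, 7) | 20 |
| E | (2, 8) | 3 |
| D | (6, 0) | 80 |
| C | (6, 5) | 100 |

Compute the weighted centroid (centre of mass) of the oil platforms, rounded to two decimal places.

The minimiser of Σwᵢ‖p−pᵢ‖² is the weighted centroid p* = (Σwᵢpᵢ)/(Σwᵢ).
Σwᵢ = 303.
Σwᵢxᵢ = 100·6 + 20·4 + 3·2 + 80·6 + 100·6 = 1766.
Σwᵢyᵢ = 100·13 + 20·7 + 3·8 + 80·0 + 100·5 = 1964.
x* = 1766/303 = 5.83, y* = 1964/303 = 6.48.

(5.83, 6.48)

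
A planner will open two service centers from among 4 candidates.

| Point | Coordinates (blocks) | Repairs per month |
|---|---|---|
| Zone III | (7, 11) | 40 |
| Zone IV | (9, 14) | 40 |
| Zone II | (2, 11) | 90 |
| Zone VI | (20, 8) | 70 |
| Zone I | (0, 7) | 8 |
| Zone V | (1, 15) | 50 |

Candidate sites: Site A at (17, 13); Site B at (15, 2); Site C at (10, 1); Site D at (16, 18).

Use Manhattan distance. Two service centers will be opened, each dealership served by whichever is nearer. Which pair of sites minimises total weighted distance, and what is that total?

{Site A, Site C}, total 3958

Evaluate every pair (each demand assigned to the nearer of the two):
  {Site A, Site C}: total = 3958
  {Site A, Site B}: total = 3990
  {Site A, Site D}: total = 4014
  {Site C, Site D}: total = 4588
  {Site B, Site C}: total = 4748
  {Site B, Site D}: total = 4800
Best pair: {Site A, Site C} with total 3958.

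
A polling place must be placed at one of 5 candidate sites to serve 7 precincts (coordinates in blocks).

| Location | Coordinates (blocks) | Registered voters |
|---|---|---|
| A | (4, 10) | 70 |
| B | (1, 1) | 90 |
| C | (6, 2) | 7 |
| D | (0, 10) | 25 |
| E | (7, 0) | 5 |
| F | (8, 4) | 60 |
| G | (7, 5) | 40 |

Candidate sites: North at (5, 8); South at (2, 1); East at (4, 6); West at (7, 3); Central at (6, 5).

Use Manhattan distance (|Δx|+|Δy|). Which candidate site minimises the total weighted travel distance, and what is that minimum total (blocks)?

Total weighted distance at each candidate:
  North (5, 8): total = 2094
  South (2, 1): total = 2100
  East (4, 6): total = 1807
  West (7, 3): total = 1999
  Central (6, 5): total = 1846
Minimum is at East with total 1807 blocks.

East, total 1807 blocks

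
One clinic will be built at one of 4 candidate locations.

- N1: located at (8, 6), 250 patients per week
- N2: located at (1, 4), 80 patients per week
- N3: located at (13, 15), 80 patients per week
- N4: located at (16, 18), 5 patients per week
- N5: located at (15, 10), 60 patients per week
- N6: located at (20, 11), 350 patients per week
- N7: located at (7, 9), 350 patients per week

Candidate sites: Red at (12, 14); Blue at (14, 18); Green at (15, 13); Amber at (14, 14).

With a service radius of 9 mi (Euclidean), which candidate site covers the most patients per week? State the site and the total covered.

Red, covering 1095

Coverage radius r = 9 mi; a point is covered iff (Δx)²+(Δy)² ≤ 9² = 81.
  Red (12, 14): covers {N1, N3, N4, N5, N6, N7} → 1095
  Blue (14, 18): covers {N3, N4, N5} → 145
  Green (15, 13): covers {N3, N4, N5, N6, N7} → 845
  Amber (14, 14): covers {N3, N4, N5, N6, N7} → 845
Maximum coverage at Red: 1095 patients per week.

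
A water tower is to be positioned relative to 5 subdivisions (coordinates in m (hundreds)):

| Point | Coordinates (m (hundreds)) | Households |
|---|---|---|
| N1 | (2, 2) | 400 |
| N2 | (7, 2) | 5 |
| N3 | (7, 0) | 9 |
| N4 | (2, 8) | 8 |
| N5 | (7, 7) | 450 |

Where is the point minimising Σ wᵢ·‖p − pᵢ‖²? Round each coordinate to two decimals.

(4.66, 4.61)

The minimiser of Σwᵢ‖p−pᵢ‖² is the weighted centroid p* = (Σwᵢpᵢ)/(Σwᵢ).
Σwᵢ = 872.
Σwᵢxᵢ = 400·2 + 5·7 + 9·7 + 8·2 + 450·7 = 4064.
Σwᵢyᵢ = 400·2 + 5·2 + 9·0 + 8·8 + 450·7 = 4024.
x* = 4064/872 = 4.66, y* = 4024/872 = 4.61.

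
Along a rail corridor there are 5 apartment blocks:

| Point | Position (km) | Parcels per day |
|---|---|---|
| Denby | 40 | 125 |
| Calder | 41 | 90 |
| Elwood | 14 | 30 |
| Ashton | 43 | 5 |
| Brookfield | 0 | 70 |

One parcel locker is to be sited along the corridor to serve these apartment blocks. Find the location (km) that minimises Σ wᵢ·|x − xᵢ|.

x = 40

For a sum of weighted absolute distances on a line, the optimum is the weighted median (not the mean). Total weight W = 320; half-weight = 160.
Sort by position and accumulate weight:
  km 0 (Brookfield, w=70) → cum 70
  km 14 (Elwood, w=30) → cum 100
  km 40 (Denby, w=125) → cum 225  ≥ 160 → median here
  km 41 (Calder, w=90) → cum 315
  km 43 (Ashton, w=5) → cum 320
Optimal location: km 40.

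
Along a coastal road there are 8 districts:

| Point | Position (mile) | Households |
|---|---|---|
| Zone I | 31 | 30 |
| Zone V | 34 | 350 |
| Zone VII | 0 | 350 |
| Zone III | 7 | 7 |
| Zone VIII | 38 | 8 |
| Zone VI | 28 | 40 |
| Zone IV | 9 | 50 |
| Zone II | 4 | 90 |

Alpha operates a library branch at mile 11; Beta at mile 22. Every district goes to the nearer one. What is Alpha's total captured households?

The indifferent point is the midpoint (11+22)/2 = 16.5; districts left of it (closer to Alpha at 11) go to Alpha, those right go to Beta.
  Zone VII at 0 (w=350) → Alpha
  Zone II at 4 (w=90) → Alpha
  Zone III at 7 (w=7) → Alpha
  Zone IV at 9 (w=50) → Alpha
  Zone VI at 28 (w=40) → Beta
  Zone I at 31 (w=30) → Beta
  Zone V at 34 (w=350) → Beta
  Zone VIII at 38 (w=8) → Beta
Alpha captures 497; Beta captures 428.

497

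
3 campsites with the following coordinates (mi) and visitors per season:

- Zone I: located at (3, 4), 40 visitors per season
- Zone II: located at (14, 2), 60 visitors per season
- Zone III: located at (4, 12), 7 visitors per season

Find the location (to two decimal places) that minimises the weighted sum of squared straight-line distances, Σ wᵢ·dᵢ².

(9.23, 3.40)

The minimiser of Σwᵢ‖p−pᵢ‖² is the weighted centroid p* = (Σwᵢpᵢ)/(Σwᵢ).
Σwᵢ = 107.
Σwᵢxᵢ = 40·3 + 60·14 + 7·4 = 988.
Σwᵢyᵢ = 40·4 + 60·2 + 7·12 = 364.
x* = 988/107 = 9.23, y* = 364/107 = 3.40.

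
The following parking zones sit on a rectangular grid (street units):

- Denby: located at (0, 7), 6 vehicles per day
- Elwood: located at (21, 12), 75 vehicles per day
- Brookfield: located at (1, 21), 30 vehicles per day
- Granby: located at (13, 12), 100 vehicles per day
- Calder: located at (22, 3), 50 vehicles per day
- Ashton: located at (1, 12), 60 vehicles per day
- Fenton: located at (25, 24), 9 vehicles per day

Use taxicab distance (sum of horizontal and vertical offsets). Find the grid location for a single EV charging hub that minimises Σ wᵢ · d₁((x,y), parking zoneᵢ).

(13, 12)

Manhattan distance separates: Σwᵢ(|x−xᵢ|+|y−yᵢ|) = Σwᵢ|x−xᵢ| + Σwᵢ|y−yᵢ|, so x and y are optimised independently as 1-D weighted medians.
Total weight W = 330; half = 165.
x-coordinate, sorted with cumulative weight:
  x=0 (Denby, w=6) cum 6
  x=1 (Brookfield, w=30) cum 36
  x=1 (Ashton, w=60) cum 96
  x=13 (Granby, w=100) cum 196  ← median
  x=21 (Elwood, w=75) cum 271
  x=22 (Calder, w=50) cum 321
  x=25 (Fenton, w=9) cum 330
⇒ x* = 13
y-coordinate, sorted with cumulative weight:
  y=3 (Calder, w=50) cum 50
  y=7 (Denby, w=6) cum 56
  y=12 (Elwood, w=75) cum 131
  y=12 (Granby, w=100) cum 231  ← median
  y=12 (Ashton, w=60) cum 291
  y=21 (Brookfield, w=30) cum 321
  y=24 (Fenton, w=9) cum 330
⇒ y* = 12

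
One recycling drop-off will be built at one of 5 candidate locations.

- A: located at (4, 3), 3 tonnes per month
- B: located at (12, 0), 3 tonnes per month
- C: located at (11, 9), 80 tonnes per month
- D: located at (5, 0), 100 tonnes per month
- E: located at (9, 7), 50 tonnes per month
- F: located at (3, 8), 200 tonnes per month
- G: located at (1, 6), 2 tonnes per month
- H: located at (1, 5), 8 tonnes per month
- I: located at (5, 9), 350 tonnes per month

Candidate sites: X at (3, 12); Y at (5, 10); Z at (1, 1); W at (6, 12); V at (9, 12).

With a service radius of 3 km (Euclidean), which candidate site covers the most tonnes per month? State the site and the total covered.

Coverage radius r = 3 km; a point is covered iff (Δx)²+(Δy)² ≤ 3² = 9.
  X (3, 12): covers {none} → 0
  Y (5, 10): covers {F, I} → 550
  Z (1, 1): covers {none} → 0
  W (6, 12): covers {none} → 0
  V (9, 12): covers {none} → 0
Maximum coverage at Y: 550 tonnes per month.

Y, covering 550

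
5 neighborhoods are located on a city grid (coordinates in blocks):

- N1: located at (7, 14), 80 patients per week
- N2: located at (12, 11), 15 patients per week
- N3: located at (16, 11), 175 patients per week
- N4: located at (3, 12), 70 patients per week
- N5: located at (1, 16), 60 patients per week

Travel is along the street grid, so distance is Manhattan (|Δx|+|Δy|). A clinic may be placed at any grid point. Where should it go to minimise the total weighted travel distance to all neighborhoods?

(7, 12)

Manhattan distance separates: Σwᵢ(|x−xᵢ|+|y−yᵢ|) = Σwᵢ|x−xᵢ| + Σwᵢ|y−yᵢ|, so x and y are optimised independently as 1-D weighted medians.
Total weight W = 400; half = 200.
x-coordinate, sorted with cumulative weight:
  x=1 (N5, w=60) cum 60
  x=3 (N4, w=70) cum 130
  x=7 (N1, w=80) cum 210  ← median
  x=12 (N2, w=15) cum 225
  x=16 (N3, w=175) cum 400
⇒ x* = 7
y-coordinate, sorted with cumulative weight:
  y=11 (N2, w=15) cum 15
  y=11 (N3, w=175) cum 190
  y=12 (N4, w=70) cum 260  ← median
  y=14 (N1, w=80) cum 340
  y=16 (N5, w=60) cum 400
⇒ y* = 12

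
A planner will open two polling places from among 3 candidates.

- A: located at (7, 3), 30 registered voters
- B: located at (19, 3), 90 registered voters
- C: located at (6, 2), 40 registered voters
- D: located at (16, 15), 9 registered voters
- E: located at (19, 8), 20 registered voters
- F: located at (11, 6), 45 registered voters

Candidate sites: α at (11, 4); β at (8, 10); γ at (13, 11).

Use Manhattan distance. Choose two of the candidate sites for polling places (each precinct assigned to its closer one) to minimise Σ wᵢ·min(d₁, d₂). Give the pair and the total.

{α, γ}, total 1573

Evaluate every pair (each demand assigned to the nearer of the two):
  {α, γ}: total = 1573
  {α, β}: total = 1687
  {β, γ}: total = 2458
Best pair: {α, γ} with total 1573.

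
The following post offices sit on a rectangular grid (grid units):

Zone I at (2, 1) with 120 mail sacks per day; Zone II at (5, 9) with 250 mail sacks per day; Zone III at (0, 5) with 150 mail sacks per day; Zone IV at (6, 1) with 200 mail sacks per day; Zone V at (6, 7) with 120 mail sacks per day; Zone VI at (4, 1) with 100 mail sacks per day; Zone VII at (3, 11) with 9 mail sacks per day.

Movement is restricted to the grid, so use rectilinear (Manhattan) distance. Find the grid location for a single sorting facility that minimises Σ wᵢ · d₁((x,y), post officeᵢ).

(5, 5)

Manhattan distance separates: Σwᵢ(|x−xᵢ|+|y−yᵢ|) = Σwᵢ|x−xᵢ| + Σwᵢ|y−yᵢ|, so x and y are optimised independently as 1-D weighted medians.
Total weight W = 949; half = 474.5.
x-coordinate, sorted with cumulative weight:
  x=0 (Zone III, w=150) cum 150
  x=2 (Zone I, w=120) cum 270
  x=3 (Zone VII, w=9) cum 279
  x=4 (Zone VI, w=100) cum 379
  x=5 (Zone II, w=250) cum 629  ← median
  x=6 (Zone IV, w=200) cum 829
  x=6 (Zone V, w=120) cum 949
⇒ x* = 5
y-coordinate, sorted with cumulative weight:
  y=1 (Zone I, w=120) cum 120
  y=1 (Zone IV, w=200) cum 320
  y=1 (Zone VI, w=100) cum 420
  y=5 (Zone III, w=150) cum 570  ← median
  y=7 (Zone V, w=120) cum 690
  y=9 (Zone II, w=250) cum 940
  y=11 (Zone VII, w=9) cum 949
⇒ y* = 5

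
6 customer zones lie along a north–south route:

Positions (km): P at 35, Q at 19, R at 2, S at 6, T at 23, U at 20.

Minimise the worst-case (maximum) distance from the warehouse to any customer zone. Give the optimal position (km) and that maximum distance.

The 1-center on a line is the midpoint of the two extreme points: leftmost at 2, rightmost at 35.
Optimal location = (2 + 35)/2 = 18.5; maximum distance = (35 − 2)/2 = 16.5.

location 18.5, max distance 16.5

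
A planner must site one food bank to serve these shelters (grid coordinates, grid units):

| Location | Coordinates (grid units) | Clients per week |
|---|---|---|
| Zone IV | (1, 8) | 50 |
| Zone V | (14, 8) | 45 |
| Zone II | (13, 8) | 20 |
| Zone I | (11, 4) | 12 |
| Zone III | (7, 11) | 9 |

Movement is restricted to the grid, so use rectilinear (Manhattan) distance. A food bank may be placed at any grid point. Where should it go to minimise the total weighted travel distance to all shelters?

(11, 8)

Manhattan distance separates: Σwᵢ(|x−xᵢ|+|y−yᵢ|) = Σwᵢ|x−xᵢ| + Σwᵢ|y−yᵢ|, so x and y are optimised independently as 1-D weighted medians.
Total weight W = 136; half = 68.
x-coordinate, sorted with cumulative weight:
  x=1 (Zone IV, w=50) cum 50
  x=7 (Zone III, w=9) cum 59
  x=11 (Zone I, w=12) cum 71  ← median
  x=13 (Zone II, w=20) cum 91
  x=14 (Zone V, w=45) cum 136
⇒ x* = 11
y-coordinate, sorted with cumulative weight:
  y=4 (Zone I, w=12) cum 12
  y=8 (Zone IV, w=50) cum 62
  y=8 (Zone V, w=45) cum 107  ← median
  y=8 (Zone II, w=20) cum 127
  y=11 (Zone III, w=9) cum 136
⇒ y* = 8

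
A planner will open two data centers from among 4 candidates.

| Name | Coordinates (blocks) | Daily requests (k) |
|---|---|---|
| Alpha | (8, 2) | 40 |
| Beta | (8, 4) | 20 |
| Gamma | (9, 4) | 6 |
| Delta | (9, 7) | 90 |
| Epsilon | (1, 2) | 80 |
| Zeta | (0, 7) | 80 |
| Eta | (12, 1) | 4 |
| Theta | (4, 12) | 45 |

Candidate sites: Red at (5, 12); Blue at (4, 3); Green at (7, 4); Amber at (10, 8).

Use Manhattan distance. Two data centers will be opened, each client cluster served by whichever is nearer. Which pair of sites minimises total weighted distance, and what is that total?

{Blue, Amber}, total 1911

Evaluate every pair (each demand assigned to the nearer of the two):
  {Blue, Amber}: total = 1911
  {Blue, Green}: total = 1999
  {Red, Green}: total = 2119
  {Red, Blue}: total = 2191
  {Green, Amber}: total = 2254
  {Red, Amber}: total = 2651
Best pair: {Blue, Amber} with total 1911.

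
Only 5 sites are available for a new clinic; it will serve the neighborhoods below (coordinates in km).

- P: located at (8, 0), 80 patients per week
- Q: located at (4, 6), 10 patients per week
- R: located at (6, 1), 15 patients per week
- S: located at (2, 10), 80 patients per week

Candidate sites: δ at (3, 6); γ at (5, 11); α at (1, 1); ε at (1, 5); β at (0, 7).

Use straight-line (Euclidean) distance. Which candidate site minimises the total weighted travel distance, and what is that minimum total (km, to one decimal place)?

Total weighted distance at each candidate:
  δ (3, 6): total = 1052.1
  γ (5, 11): total = 1366.9
  α (1, 1): total = 1423.4
  ε (1, 5): total = 1223.8
  β (0, 7): total = 1307.4
Minimum is at δ with total 1052.1 km.

δ, total 1052.1 km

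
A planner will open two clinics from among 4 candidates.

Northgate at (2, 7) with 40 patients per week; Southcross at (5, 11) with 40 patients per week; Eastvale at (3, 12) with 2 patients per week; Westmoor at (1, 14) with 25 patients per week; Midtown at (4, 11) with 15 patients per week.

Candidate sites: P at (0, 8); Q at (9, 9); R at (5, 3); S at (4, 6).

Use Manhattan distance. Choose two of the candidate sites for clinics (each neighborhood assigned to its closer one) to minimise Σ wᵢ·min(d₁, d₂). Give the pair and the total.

Evaluate every pair (each demand assigned to the nearer of the two):
  {P, S}: total = 624
  {P, Q}: total = 654
  {Q, S}: total = 724
  {R, S}: total = 724
  {P, R}: total = 734
  {Q, R}: total = 968
Best pair: {P, S} with total 624.

{P, S}, total 624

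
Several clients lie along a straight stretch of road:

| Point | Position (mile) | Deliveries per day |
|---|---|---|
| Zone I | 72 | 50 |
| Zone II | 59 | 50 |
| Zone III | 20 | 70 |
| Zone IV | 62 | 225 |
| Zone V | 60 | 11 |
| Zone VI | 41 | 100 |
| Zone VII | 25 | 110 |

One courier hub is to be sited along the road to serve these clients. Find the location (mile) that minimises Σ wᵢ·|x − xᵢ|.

x = 59

For a sum of weighted absolute distances on a line, the optimum is the weighted median (not the mean). Total weight W = 616; half-weight = 308.
Sort by position and accumulate weight:
  mile 20 (Zone III, w=70) → cum 70
  mile 25 (Zone VII, w=110) → cum 180
  mile 41 (Zone VI, w=100) → cum 280
  mile 59 (Zone II, w=50) → cum 330  ≥ 308 → median here
  mile 60 (Zone V, w=11) → cum 341
  mile 62 (Zone IV, w=225) → cum 566
  mile 72 (Zone I, w=50) → cum 616
Optimal location: mile 59.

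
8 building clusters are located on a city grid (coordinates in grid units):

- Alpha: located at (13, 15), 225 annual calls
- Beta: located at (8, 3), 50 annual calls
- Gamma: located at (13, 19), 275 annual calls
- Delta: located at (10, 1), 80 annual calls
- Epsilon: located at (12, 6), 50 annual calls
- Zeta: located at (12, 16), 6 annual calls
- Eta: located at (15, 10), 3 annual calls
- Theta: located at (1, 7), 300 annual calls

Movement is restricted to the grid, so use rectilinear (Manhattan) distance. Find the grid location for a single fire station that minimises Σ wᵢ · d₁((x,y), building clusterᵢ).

Manhattan distance separates: Σwᵢ(|x−xᵢ|+|y−yᵢ|) = Σwᵢ|x−xᵢ| + Σwᵢ|y−yᵢ|, so x and y are optimised independently as 1-D weighted medians.
Total weight W = 989; half = 494.5.
x-coordinate, sorted with cumulative weight:
  x=1 (Theta, w=300) cum 300
  x=8 (Beta, w=50) cum 350
  x=10 (Delta, w=80) cum 430
  x=12 (Epsilon, w=50) cum 480
  x=12 (Zeta, w=6) cum 486
  x=13 (Alpha, w=225) cum 711  ← median
  x=13 (Gamma, w=275) cum 986
  x=15 (Eta, w=3) cum 989
⇒ x* = 13
y-coordinate, sorted with cumulative weight:
  y=1 (Delta, w=80) cum 80
  y=3 (Beta, w=50) cum 130
  y=6 (Epsilon, w=50) cum 180
  y=7 (Theta, w=300) cum 480
  y=10 (Eta, w=3) cum 483
  y=15 (Alpha, w=225) cum 708  ← median
  y=16 (Zeta, w=6) cum 714
  y=19 (Gamma, w=275) cum 989
⇒ y* = 15

(13, 15)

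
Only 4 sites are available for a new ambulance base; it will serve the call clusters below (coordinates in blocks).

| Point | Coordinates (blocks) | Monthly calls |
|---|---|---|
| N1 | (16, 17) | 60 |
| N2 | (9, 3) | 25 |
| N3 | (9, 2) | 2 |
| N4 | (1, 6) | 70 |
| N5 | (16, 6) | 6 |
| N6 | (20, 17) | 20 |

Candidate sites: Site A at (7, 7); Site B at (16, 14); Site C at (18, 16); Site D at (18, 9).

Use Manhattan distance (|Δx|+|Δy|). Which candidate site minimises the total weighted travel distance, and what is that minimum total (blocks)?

Site A, total 2314 blocks

Total weighted distance at each candidate:
  Site A (7, 7): total = 2314
  Site B (16, 14): total = 2466
  Site C (18, 16): total = 2798
  Site D (18, 9): total = 2637
Minimum is at Site A with total 2314 blocks.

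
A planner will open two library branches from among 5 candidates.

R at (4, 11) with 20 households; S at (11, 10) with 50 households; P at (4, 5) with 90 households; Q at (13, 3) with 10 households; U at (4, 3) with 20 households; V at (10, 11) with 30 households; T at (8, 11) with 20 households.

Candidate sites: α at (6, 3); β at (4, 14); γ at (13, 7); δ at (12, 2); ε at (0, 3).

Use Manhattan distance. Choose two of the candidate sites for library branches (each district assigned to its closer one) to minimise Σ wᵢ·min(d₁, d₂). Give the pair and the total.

Evaluate every pair (each demand assigned to the nearer of the two):
  {α, γ}: total = 1280
  {α, β}: total = 1490
  {γ, ε}: total = 1540
  {α, δ}: total = 1600
  {β, γ}: total = 1730
  {β, ε}: total = 1770
  {α, ε}: total = 1830
  {δ, ε}: total = 1920
  {β, δ}: total = 1930
  {γ, δ}: total = 2090
Best pair: {α, γ} with total 1280.

{α, γ}, total 1280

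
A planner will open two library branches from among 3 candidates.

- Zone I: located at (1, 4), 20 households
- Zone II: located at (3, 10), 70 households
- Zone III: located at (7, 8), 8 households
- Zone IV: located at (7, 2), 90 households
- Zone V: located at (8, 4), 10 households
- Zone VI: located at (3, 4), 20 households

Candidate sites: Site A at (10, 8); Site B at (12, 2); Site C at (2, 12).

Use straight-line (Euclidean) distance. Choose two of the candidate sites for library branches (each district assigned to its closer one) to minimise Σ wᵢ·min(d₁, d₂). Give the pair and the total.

Evaluate every pair (each demand assigned to the nearer of the two):
  {Site B, Site C}: total = 1025.0
  {Site A, Site C}: total = 1151.5
  {Site A, Site B}: total = 1386.6
Best pair: {Site B, Site C} with total 1025.0.

{Site B, Site C}, total 1025.0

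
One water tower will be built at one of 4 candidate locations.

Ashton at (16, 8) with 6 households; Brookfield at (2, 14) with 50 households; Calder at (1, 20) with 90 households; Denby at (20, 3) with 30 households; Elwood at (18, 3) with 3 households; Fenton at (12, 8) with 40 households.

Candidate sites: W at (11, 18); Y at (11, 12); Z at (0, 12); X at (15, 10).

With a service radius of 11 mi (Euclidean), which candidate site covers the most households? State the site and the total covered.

W, covering 180

Coverage radius r = 11 mi; a point is covered iff (Δx)²+(Δy)² ≤ 11² = 121.
  W (11, 18): covers {Brookfield, Calder, Fenton} → 180
  Y (11, 12): covers {Ashton, Brookfield, Fenton} → 96
  Z (0, 12): covers {Brookfield, Calder} → 140
  X (15, 10): covers {Ashton, Denby, Elwood, Fenton} → 79
Maximum coverage at W: 180 households.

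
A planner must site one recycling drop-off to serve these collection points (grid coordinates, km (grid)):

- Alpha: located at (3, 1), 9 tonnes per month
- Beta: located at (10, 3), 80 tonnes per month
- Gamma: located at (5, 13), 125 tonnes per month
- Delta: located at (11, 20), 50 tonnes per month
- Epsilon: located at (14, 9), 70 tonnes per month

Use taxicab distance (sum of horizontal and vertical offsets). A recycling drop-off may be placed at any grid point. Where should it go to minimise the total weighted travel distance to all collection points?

Manhattan distance separates: Σwᵢ(|x−xᵢ|+|y−yᵢ|) = Σwᵢ|x−xᵢ| + Σwᵢ|y−yᵢ|, so x and y are optimised independently as 1-D weighted medians.
Total weight W = 334; half = 167.
x-coordinate, sorted with cumulative weight:
  x=3 (Alpha, w=9) cum 9
  x=5 (Gamma, w=125) cum 134
  x=10 (Beta, w=80) cum 214  ← median
  x=11 (Delta, w=50) cum 264
  x=14 (Epsilon, w=70) cum 334
⇒ x* = 10
y-coordinate, sorted with cumulative weight:
  y=1 (Alpha, w=9) cum 9
  y=3 (Beta, w=80) cum 89
  y=9 (Epsilon, w=70) cum 159
  y=13 (Gamma, w=125) cum 284  ← median
  y=20 (Delta, w=50) cum 334
⇒ y* = 13

(10, 13)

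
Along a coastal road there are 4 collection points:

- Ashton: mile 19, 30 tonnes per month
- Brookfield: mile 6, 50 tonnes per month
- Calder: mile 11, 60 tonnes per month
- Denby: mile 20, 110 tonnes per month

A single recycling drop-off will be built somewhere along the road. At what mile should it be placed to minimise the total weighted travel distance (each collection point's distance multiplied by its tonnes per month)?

For a sum of weighted absolute distances on a line, the optimum is the weighted median (not the mean). Total weight W = 250; half-weight = 125.
Sort by position and accumulate weight:
  mile 6 (Brookfield, w=50) → cum 50
  mile 11 (Calder, w=60) → cum 110
  mile 19 (Ashton, w=30) → cum 140  ≥ 125 → median here
  mile 20 (Denby, w=110) → cum 250
Optimal location: mile 19.

x = 19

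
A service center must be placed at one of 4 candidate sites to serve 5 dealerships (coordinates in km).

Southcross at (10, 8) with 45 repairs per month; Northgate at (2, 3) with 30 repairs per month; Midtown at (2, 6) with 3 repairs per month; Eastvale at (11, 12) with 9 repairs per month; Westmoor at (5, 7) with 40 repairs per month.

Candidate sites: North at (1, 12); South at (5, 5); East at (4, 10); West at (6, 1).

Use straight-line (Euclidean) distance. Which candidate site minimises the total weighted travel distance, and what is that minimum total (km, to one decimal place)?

Total weighted distance at each candidate:
  North (1, 12): total = 1079.2
  South (5, 5): total = 543.0
  East (4, 10): total = 708.4
  West (6, 1): total = 868.2
Minimum is at South with total 543.0 km.

South, total 543.0 km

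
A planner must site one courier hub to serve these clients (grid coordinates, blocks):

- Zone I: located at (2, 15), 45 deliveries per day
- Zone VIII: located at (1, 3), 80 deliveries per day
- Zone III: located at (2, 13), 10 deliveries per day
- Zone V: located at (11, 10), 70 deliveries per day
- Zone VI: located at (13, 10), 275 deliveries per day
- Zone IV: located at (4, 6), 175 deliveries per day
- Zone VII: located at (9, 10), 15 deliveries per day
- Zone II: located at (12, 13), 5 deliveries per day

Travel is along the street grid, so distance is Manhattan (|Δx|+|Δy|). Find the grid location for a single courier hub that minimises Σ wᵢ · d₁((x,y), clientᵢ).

(11, 10)

Manhattan distance separates: Σwᵢ(|x−xᵢ|+|y−yᵢ|) = Σwᵢ|x−xᵢ| + Σwᵢ|y−yᵢ|, so x and y are optimised independently as 1-D weighted medians.
Total weight W = 675; half = 337.5.
x-coordinate, sorted with cumulative weight:
  x=1 (Zone VIII, w=80) cum 80
  x=2 (Zone I, w=45) cum 125
  x=2 (Zone III, w=10) cum 135
  x=4 (Zone IV, w=175) cum 310
  x=9 (Zone VII, w=15) cum 325
  x=11 (Zone V, w=70) cum 395  ← median
  x=12 (Zone II, w=5) cum 400
  x=13 (Zone VI, w=275) cum 675
⇒ x* = 11
y-coordinate, sorted with cumulative weight:
  y=3 (Zone VIII, w=80) cum 80
  y=6 (Zone IV, w=175) cum 255
  y=10 (Zone V, w=70) cum 325
  y=10 (Zone VI, w=275) cum 600  ← median
  y=10 (Zone VII, w=15) cum 615
  y=13 (Zone III, w=10) cum 625
  y=13 (Zone II, w=5) cum 630
  y=15 (Zone I, w=45) cum 675
⇒ y* = 10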